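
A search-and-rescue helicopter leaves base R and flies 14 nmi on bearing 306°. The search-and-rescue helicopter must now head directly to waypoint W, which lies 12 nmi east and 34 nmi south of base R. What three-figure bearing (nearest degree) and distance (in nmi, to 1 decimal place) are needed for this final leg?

151°, 48.2 nmi

Leg 1 (306°, 14 nmi): east 14 sin 306° = -11.33, north 14 cos 306° = 8.23
Current position: (-11.33, 8.23). Target: (12, -34). Remaining: Δeast = 23.33, Δnorth = -42.23.
Bearing = atan2(23.33, -42.23) mod 360° = 151.08°; distance = √((23.33)² + (-42.23)²) = 48.243 nmi.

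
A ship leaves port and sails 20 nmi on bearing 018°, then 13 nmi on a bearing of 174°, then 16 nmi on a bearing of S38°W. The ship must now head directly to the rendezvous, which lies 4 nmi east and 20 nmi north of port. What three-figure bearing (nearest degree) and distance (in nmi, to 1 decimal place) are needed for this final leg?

Leg 1 (018°, 20 nmi): east 20 sin 18° = 6.18, north 20 cos 18° = 19.02
Leg 2 (174°, 13 nmi): east 13 sin 174° = 1.36, north 13 cos 174° = -12.93
Leg 3 (S38°W, 16 nmi): east 16 sin 218° = -9.85, north 16 cos 218° = -12.61
Current position: (-2.31, -6.52). Target: (4, 20). Remaining: Δeast = 6.31, Δnorth = 26.52.
Bearing = atan2(6.31, 26.52) mod 360° = 13.39°; distance = √((6.31)² + (26.52)²) = 27.257 nmi.

013°, 27.3 nmi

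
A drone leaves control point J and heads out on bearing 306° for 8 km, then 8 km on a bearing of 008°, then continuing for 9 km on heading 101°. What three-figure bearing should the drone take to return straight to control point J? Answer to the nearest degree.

Leg 1 (306°, 8 km): east 8 sin 306° = -6.47, north 8 cos 306° = 4.70
Leg 2 (008°, 8 km): east 8 sin 8° = 1.11, north 8 cos 8° = 7.92
Leg 3 (101°, 9 km): east 9 sin 101° = 8.83, north 9 cos 101° = -1.72
Net displacement: 3.48 east, 10.91 north. Direction back to start is (-3.48, -10.91): bearing = atan2(-3.48, -10.91) mod 360° = 197.68° ≈ 198°.

198°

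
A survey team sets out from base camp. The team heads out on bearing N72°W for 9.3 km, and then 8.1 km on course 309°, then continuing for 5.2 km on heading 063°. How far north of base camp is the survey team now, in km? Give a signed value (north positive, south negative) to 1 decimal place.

10.3 km

Leg 1 (N72°W, 9.3 km): east 9.3 sin 288° = -8.84, north 9.3 cos 288° = 2.87
Leg 2 (309°, 8.1 km): east 8.1 sin 309° = -6.29, north 8.1 cos 309° = 5.10
Leg 3 (063°, 5.2 km): east 5.2 sin 63° = 4.63, north 5.2 cos 63° = 2.36
Net north component: 10.33 km.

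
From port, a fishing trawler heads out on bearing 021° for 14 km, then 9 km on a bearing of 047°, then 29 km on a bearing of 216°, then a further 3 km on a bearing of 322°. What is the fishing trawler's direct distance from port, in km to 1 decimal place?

Leg 1 (021°, 14 km): east 14 sin 21° = 5.02, north 14 cos 21° = 13.07
Leg 2 (047°, 9 km): east 9 sin 47° = 6.58, north 9 cos 47° = 6.14
Leg 3 (216°, 29 km): east 29 sin 216° = -17.05, north 29 cos 216° = -23.46
Leg 4 (322°, 3 km): east 3 sin 322° = -1.85, north 3 cos 322° = 2.36
Net: -7.29 east, -1.89 north. Distance = √((-7.29)² + (-1.89)²) = 7.534 km.

7.5 km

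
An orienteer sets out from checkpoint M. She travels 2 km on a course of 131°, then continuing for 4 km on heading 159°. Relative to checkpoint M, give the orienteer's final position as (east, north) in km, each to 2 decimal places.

Leg 1 (131°, 2 km): east 2 sin 131° = 1.51, north 2 cos 131° = -1.31
Leg 2 (159°, 4 km): east 4 sin 159° = 1.43, north 4 cos 159° = -3.73
Summing: 2.94 km east, -5.05 km north → (2.94, -5.05).

(2.94, -5.05)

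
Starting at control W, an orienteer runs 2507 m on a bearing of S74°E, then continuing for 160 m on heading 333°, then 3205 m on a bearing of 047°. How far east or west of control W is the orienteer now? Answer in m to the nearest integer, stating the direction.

4681 m east

Leg 1 (S74°E, 2507 m): east 2507 sin 106° = 2409.88, north 2507 cos 106° = -691.02
Leg 2 (333°, 160 m): east 160 sin 333° = -72.64, north 160 cos 333° = 142.56
Leg 3 (047°, 3205 m): east 3205 sin 47° = 2343.99, north 3205 cos 47° = 2185.80
Net east component: 4681.23 m.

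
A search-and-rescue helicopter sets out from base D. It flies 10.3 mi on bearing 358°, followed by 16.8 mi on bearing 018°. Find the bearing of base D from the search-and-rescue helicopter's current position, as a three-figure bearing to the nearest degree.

190°

Leg 1 (358°, 10.3 mi): east 10.3 sin 358° = -0.36, north 10.3 cos 358° = 10.29
Leg 2 (018°, 16.8 mi): east 16.8 sin 18° = 5.19, north 16.8 cos 18° = 15.98
Net displacement: 4.83 east, 26.27 north. Direction back to start is (-4.83, -26.27): bearing = atan2(-4.83, -26.27) mod 360° = 190.42° ≈ 190°.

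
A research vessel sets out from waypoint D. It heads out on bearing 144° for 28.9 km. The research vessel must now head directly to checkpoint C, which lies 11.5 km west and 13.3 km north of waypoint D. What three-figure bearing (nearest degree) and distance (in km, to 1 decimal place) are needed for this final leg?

Leg 1 (144°, 28.9 km): east 28.9 sin 144° = 16.99, north 28.9 cos 144° = -23.38
Current position: (16.99, -23.38). Target: (-11.5, 13.3). Remaining: Δeast = -28.49, Δnorth = 36.68.
Bearing = atan2(-28.49, 36.68) mod 360° = 322.17°; distance = √((-28.49)² + (36.68)²) = 46.443 km.

322°, 46.4 km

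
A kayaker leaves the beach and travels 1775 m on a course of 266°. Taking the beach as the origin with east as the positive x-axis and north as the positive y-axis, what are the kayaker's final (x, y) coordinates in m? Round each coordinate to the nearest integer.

Leg 1 (266°, 1775 m): east 1775 sin 266° = -1770.68, north 1775 cos 266° = -123.82
Summing: -1770.68 m east, -123.82 m north → (-1771, -124).

(-1771, -124)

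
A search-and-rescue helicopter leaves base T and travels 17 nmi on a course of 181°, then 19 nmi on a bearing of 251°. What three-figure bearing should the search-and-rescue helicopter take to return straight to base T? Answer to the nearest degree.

Leg 1 (181°, 17 nmi): east 17 sin 181° = -0.30, north 17 cos 181° = -17.00
Leg 2 (251°, 19 nmi): east 19 sin 251° = -17.96, north 19 cos 251° = -6.19
Net displacement: -18.26 east, -23.18 north. Direction back to start is (18.26, 23.18): bearing = atan2(18.26, 23.18) mod 360° = 38.23° ≈ 038°.

038°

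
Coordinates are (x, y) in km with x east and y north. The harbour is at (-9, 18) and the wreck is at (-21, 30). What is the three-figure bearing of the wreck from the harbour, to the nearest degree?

315°

Δeast = -21 − -9 = -12.00; Δnorth = 30 − 18 = 12.00.
Bearing = atan2(Δeast, Δnorth) mod 360° = 315.00° ≈ 315°.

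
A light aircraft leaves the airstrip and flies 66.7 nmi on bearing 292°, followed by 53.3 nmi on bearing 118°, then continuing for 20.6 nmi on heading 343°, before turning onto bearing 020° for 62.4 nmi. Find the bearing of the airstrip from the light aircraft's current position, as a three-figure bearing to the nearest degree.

180°

Leg 1 (292°, 66.7 nmi): east 66.7 sin 292° = -61.84, north 66.7 cos 292° = 24.99
Leg 2 (118°, 53.3 nmi): east 53.3 sin 118° = 47.06, north 53.3 cos 118° = -25.02
Leg 3 (343°, 20.6 nmi): east 20.6 sin 343° = -6.02, north 20.6 cos 343° = 19.70
Leg 4 (020°, 62.4 nmi): east 62.4 sin 20° = 21.34, north 62.4 cos 20° = 58.64
Net displacement: 0.54 east, 78.30 north. Direction back to start is (-0.54, -78.30): bearing = atan2(-0.54, -78.30) mod 360° = 180.39° ≈ 180°.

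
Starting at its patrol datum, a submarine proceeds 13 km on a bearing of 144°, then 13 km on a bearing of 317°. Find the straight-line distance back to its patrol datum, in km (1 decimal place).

1.6 km

Leg 1 (144°, 13 km): east 13 sin 144° = 7.64, north 13 cos 144° = -10.52
Leg 2 (317°, 13 km): east 13 sin 317° = -8.87, north 13 cos 317° = 9.51
Net: -1.22 east, -1.01 north. Distance = √((-1.22)² + (-1.01)²) = 1.587 km.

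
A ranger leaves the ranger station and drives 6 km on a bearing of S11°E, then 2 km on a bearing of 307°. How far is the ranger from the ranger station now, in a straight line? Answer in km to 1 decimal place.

Leg 1 (S11°E, 6 km): east 6 sin 169° = 1.14, north 6 cos 169° = -5.89
Leg 2 (307°, 2 km): east 2 sin 307° = -1.60, north 2 cos 307° = 1.20
Net: -0.45 east, -4.69 north. Distance = √((-0.45)² + (-4.69)²) = 4.708 km.

4.7 km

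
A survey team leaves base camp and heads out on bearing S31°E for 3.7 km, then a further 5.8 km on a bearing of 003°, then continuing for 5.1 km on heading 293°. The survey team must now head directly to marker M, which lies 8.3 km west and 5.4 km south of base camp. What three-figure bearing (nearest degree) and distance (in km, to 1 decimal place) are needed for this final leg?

210°, 11.6 km

Leg 1 (S31°E, 3.7 km): east 3.7 sin 149° = 1.91, north 3.7 cos 149° = -3.17
Leg 2 (003°, 5.8 km): east 5.8 sin 3° = 0.30, north 5.8 cos 3° = 5.79
Leg 3 (293°, 5.1 km): east 5.1 sin 293° = -4.69, north 5.1 cos 293° = 1.99
Current position: (-2.49, 4.61). Target: (-8.3, -5.4). Remaining: Δeast = -5.81, Δnorth = -10.01.
Bearing = atan2(-5.81, -10.01) mod 360° = 210.14°; distance = √((-5.81)² + (-10.01)²) = 11.579 km.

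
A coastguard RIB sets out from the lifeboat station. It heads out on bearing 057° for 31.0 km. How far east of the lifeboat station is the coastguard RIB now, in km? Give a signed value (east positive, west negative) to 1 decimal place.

26.0 km

Leg 1 (057°, 31.0 km): east 31.0 sin 57° = 26.00, north 31.0 cos 57° = 16.88
Net east component: 26.00 km.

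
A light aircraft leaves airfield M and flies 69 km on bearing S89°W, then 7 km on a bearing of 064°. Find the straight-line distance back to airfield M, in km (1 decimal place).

Leg 1 (S89°W, 69 km): east 69 sin 269° = -68.99, north 69 cos 269° = -1.20
Leg 2 (064°, 7 km): east 7 sin 64° = 6.29, north 7 cos 64° = 3.07
Net: -62.70 east, 1.86 north. Distance = √((-62.70)² + (1.86)²) = 62.726 km.

62.7 km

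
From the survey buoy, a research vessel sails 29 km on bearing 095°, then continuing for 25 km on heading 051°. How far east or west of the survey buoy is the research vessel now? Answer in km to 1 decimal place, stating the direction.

48.3 km east

Leg 1 (095°, 29 km): east 29 sin 95° = 28.89, north 29 cos 95° = -2.53
Leg 2 (051°, 25 km): east 25 sin 51° = 19.43, north 25 cos 51° = 15.73
Net east component: 48.32 km.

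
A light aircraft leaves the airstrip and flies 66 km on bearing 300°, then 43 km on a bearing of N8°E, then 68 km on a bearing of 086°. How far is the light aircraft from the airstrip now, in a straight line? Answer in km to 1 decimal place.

Leg 1 (300°, 66 km): east 66 sin 300° = -57.16, north 66 cos 300° = 33.00
Leg 2 (N8°E, 43 km): east 43 sin 8° = 5.98, north 43 cos 8° = 42.58
Leg 3 (086°, 68 km): east 68 sin 86° = 67.83, north 68 cos 86° = 4.74
Net: 16.66 east, 80.32 north. Distance = √((16.66)² + (80.32)²) = 82.035 km.

82.0 km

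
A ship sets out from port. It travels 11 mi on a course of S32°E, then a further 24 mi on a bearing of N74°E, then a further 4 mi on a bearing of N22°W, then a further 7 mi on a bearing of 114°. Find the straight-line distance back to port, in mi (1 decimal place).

33.8 mi

Leg 1 (S32°E, 11 mi): east 11 sin 148° = 5.83, north 11 cos 148° = -9.33
Leg 2 (N74°E, 24 mi): east 24 sin 74° = 23.07, north 24 cos 74° = 6.62
Leg 3 (N22°W, 4 mi): east 4 sin 338° = -1.50, north 4 cos 338° = 3.71
Leg 4 (114°, 7 mi): east 7 sin 114° = 6.39, north 7 cos 114° = -2.85
Net: 33.80 east, -1.85 north. Distance = √((33.80)² + (-1.85)²) = 33.846 mi.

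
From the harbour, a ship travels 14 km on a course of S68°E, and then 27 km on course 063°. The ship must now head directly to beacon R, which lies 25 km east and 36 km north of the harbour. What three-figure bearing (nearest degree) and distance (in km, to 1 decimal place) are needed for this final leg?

337°, 31.4 km

Leg 1 (S68°E, 14 km): east 14 sin 112° = 12.98, north 14 cos 112° = -5.24
Leg 2 (063°, 27 km): east 27 sin 63° = 24.06, north 27 cos 63° = 12.26
Current position: (37.04, 7.01). Target: (25, 36). Remaining: Δeast = -12.04, Δnorth = 28.99.
Bearing = atan2(-12.04, 28.99) mod 360° = 337.45°; distance = √((-12.04)² + (28.99)²) = 31.387 km.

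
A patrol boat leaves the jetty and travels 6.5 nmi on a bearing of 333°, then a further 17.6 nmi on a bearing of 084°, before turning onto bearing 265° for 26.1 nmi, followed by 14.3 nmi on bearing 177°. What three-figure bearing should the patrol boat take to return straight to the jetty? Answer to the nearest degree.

050°

Leg 1 (333°, 6.5 nmi): east 6.5 sin 333° = -2.95, north 6.5 cos 333° = 5.79
Leg 2 (084°, 17.6 nmi): east 17.6 sin 84° = 17.50, north 17.6 cos 84° = 1.84
Leg 3 (265°, 26.1 nmi): east 26.1 sin 265° = -26.00, north 26.1 cos 265° = -2.27
Leg 4 (177°, 14.3 nmi): east 14.3 sin 177° = 0.75, north 14.3 cos 177° = -14.28
Net displacement: -10.70 east, -8.92 north. Direction back to start is (10.70, 8.92): bearing = atan2(10.70, 8.92) mod 360° = 50.17° ≈ 050°.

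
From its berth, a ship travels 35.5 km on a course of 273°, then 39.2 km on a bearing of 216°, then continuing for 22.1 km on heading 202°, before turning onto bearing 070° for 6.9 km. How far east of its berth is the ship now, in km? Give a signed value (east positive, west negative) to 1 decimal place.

-60.3 km

Leg 1 (273°, 35.5 km): east 35.5 sin 273° = -35.45, north 35.5 cos 273° = 1.86
Leg 2 (216°, 39.2 km): east 39.2 sin 216° = -23.04, north 39.2 cos 216° = -31.71
Leg 3 (202°, 22.1 km): east 22.1 sin 202° = -8.28, north 22.1 cos 202° = -20.49
Leg 4 (070°, 6.9 km): east 6.9 sin 70° = 6.48, north 6.9 cos 70° = 2.36
Net east component: -60.29 km.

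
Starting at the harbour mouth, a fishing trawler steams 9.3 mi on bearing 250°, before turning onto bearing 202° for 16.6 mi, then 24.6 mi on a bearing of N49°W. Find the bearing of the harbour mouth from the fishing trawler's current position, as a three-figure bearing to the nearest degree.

086°

Leg 1 (250°, 9.3 mi): east 9.3 sin 250° = -8.74, north 9.3 cos 250° = -3.18
Leg 2 (202°, 16.6 mi): east 16.6 sin 202° = -6.22, north 16.6 cos 202° = -15.39
Leg 3 (N49°W, 24.6 mi): east 24.6 sin 311° = -18.57, north 24.6 cos 311° = 16.14
Net displacement: -33.52 east, -2.43 north. Direction back to start is (33.52, 2.43): bearing = atan2(33.52, 2.43) mod 360° = 85.85° ≈ 086°.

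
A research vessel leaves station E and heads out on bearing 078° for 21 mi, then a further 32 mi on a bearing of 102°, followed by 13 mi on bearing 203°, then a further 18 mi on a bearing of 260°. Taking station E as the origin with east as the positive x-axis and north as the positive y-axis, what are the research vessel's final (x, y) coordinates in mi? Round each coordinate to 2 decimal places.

Leg 1 (078°, 21 mi): east 21 sin 78° = 20.54, north 21 cos 78° = 4.37
Leg 2 (102°, 32 mi): east 32 sin 102° = 31.30, north 32 cos 102° = -6.65
Leg 3 (203°, 13 mi): east 13 sin 203° = -5.08, north 13 cos 203° = -11.97
Leg 4 (260°, 18 mi): east 18 sin 260° = -17.73, north 18 cos 260° = -3.13
Summing: 29.04 mi east, -17.38 mi north → (29.04, -17.38).

(29.04, -17.38)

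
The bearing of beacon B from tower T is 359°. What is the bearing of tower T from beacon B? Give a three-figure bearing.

Back-bearing = 359° − 180° = 179°.

179°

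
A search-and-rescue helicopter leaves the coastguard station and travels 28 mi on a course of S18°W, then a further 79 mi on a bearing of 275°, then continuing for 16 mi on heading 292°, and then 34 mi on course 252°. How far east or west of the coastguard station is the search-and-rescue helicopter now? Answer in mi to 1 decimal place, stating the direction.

134.5 mi west

Leg 1 (S18°W, 28 mi): east 28 sin 198° = -8.65, north 28 cos 198° = -26.63
Leg 2 (275°, 79 mi): east 79 sin 275° = -78.70, north 79 cos 275° = 6.89
Leg 3 (292°, 16 mi): east 16 sin 292° = -14.83, north 16 cos 292° = 5.99
Leg 4 (252°, 34 mi): east 34 sin 252° = -32.34, north 34 cos 252° = -10.51
Net east component: -134.52 mi.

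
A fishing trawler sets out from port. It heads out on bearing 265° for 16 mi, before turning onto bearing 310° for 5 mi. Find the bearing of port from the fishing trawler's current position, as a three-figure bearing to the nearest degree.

095°

Leg 1 (265°, 16 mi): east 16 sin 265° = -15.94, north 16 cos 265° = -1.39
Leg 2 (310°, 5 mi): east 5 sin 310° = -3.83, north 5 cos 310° = 3.21
Net displacement: -19.77 east, 1.82 north. Direction back to start is (19.77, -1.82): bearing = atan2(19.77, -1.82) mod 360° = 95.26° ≈ 095°.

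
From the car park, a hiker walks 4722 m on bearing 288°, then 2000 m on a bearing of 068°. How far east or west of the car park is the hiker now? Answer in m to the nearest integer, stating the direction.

Leg 1 (288°, 4722 m): east 4722 sin 288° = -4490.89, north 4722 cos 288° = 1459.18
Leg 2 (068°, 2000 m): east 2000 sin 68° = 1854.37, north 2000 cos 68° = 749.21
Net east component: -2636.52 m.

2637 m west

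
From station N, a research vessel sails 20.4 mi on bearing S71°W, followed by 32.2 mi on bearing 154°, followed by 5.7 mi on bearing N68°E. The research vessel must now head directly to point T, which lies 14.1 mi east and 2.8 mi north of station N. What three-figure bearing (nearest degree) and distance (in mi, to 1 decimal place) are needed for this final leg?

021°, 38.9 mi

Leg 1 (S71°W, 20.4 mi): east 20.4 sin 251° = -19.29, north 20.4 cos 251° = -6.64
Leg 2 (154°, 32.2 mi): east 32.2 sin 154° = 14.12, north 32.2 cos 154° = -28.94
Leg 3 (N68°E, 5.7 mi): east 5.7 sin 68° = 5.28, north 5.7 cos 68° = 2.14
Current position: (0.11, -33.45). Target: (14.1, 2.8). Remaining: Δeast = 13.99, Δnorth = 36.25.
Bearing = atan2(13.99, 36.25) mod 360° = 21.10°; distance = √((13.99)² + (36.25)²) = 38.853 mi.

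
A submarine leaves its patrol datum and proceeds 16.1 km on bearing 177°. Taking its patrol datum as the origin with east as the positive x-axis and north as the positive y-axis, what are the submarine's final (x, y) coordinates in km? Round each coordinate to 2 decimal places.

Leg 1 (177°, 16.1 km): east 16.1 sin 177° = 0.84, north 16.1 cos 177° = -16.08
Summing: 0.84 km east, -16.08 km north → (0.84, -16.08).

(0.84, -16.08)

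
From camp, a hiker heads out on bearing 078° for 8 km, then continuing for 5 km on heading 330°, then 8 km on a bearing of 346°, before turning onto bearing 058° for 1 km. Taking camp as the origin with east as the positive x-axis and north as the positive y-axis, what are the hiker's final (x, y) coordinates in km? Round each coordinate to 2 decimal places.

(4.24, 14.29)

Leg 1 (078°, 8 km): east 8 sin 78° = 7.83, north 8 cos 78° = 1.66
Leg 2 (330°, 5 km): east 5 sin 330° = -2.50, north 5 cos 330° = 4.33
Leg 3 (346°, 8 km): east 8 sin 346° = -1.94, north 8 cos 346° = 7.76
Leg 4 (058°, 1 km): east 1 sin 58° = 0.85, north 1 cos 58° = 0.53
Summing: 4.24 km east, 14.29 km north → (4.24, 14.29).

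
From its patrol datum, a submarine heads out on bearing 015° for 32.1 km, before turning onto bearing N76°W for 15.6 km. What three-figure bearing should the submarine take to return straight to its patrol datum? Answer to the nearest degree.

169°

Leg 1 (015°, 32.1 km): east 32.1 sin 15° = 8.31, north 32.1 cos 15° = 31.01
Leg 2 (N76°W, 15.6 km): east 15.6 sin 284° = -15.14, north 15.6 cos 284° = 3.77
Net displacement: -6.83 east, 34.78 north. Direction back to start is (6.83, -34.78): bearing = atan2(6.83, -34.78) mod 360° = 168.89° ≈ 169°.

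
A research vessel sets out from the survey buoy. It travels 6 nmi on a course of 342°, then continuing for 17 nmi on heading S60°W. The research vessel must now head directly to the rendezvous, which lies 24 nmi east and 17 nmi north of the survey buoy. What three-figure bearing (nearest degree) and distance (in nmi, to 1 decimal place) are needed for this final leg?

064°, 45.1 nmi

Leg 1 (342°, 6 nmi): east 6 sin 342° = -1.85, north 6 cos 342° = 5.71
Leg 2 (S60°W, 17 nmi): east 17 sin 240° = -14.72, north 17 cos 240° = -8.50
Current position: (-16.58, -2.79). Target: (24, 17). Remaining: Δeast = 40.58, Δnorth = 19.79.
Bearing = atan2(40.58, 19.79) mod 360° = 64.00°; distance = √((40.58)² + (19.79)²) = 45.147 nmi.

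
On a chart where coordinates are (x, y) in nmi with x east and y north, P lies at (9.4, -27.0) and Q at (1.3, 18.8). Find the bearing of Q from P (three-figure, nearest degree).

350°

Δeast = 1.3 − 9.4 = -8.10; Δnorth = 18.8 − -27.0 = 45.80.
Bearing = atan2(Δeast, Δnorth) mod 360° = 349.97° ≈ 350°.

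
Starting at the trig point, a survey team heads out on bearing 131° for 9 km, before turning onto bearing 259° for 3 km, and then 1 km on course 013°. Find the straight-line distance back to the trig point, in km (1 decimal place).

Leg 1 (131°, 9 km): east 9 sin 131° = 6.79, north 9 cos 131° = -5.90
Leg 2 (259°, 3 km): east 3 sin 259° = -2.94, north 3 cos 259° = -0.57
Leg 3 (013°, 1 km): east 1 sin 13° = 0.22, north 1 cos 13° = 0.97
Net: 4.07 east, -5.50 north. Distance = √((4.07)² + (-5.50)²) = 6.846 km.

6.8 km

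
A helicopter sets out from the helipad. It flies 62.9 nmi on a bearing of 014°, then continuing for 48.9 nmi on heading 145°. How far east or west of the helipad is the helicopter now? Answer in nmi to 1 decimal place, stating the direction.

43.3 nmi east

Leg 1 (014°, 62.9 nmi): east 62.9 sin 14° = 15.22, north 62.9 cos 14° = 61.03
Leg 2 (145°, 48.9 nmi): east 48.9 sin 145° = 28.05, north 48.9 cos 145° = -40.06
Net east component: 43.26 nmi.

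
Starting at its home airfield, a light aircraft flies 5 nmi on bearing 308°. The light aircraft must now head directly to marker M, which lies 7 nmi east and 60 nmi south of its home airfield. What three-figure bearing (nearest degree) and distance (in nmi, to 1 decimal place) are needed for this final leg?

Leg 1 (308°, 5 nmi): east 5 sin 308° = -3.94, north 5 cos 308° = 3.08
Current position: (-3.94, 3.08). Target: (7, -60). Remaining: Δeast = 10.94, Δnorth = -63.08.
Bearing = atan2(10.94, -63.08) mod 360° = 170.16°; distance = √((10.94)² + (-63.08)²) = 64.020 nmi.

170°, 64.0 nmi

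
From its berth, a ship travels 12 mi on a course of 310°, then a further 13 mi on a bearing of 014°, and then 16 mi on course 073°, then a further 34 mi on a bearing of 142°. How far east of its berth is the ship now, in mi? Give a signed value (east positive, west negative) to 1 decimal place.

Leg 1 (310°, 12 mi): east 12 sin 310° = -9.19, north 12 cos 310° = 7.71
Leg 2 (014°, 13 mi): east 13 sin 14° = 3.14, north 13 cos 14° = 12.61
Leg 3 (073°, 16 mi): east 16 sin 73° = 15.30, north 16 cos 73° = 4.68
Leg 4 (142°, 34 mi): east 34 sin 142° = 20.93, north 34 cos 142° = -26.79
Net east component: 30.19 mi.

30.2 mi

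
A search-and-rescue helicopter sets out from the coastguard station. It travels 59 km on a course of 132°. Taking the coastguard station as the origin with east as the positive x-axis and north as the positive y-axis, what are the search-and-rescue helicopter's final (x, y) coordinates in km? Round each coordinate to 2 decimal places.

Leg 1 (132°, 59 km): east 59 sin 132° = 43.85, north 59 cos 132° = -39.48
Summing: 43.85 km east, -39.48 km north → (43.85, -39.48).

(43.85, -39.48)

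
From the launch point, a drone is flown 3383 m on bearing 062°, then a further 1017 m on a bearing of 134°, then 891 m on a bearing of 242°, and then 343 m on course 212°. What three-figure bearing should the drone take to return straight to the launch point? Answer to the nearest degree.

Leg 1 (062°, 3383 m): east 3383 sin 62° = 2987.01, north 3383 cos 62° = 1588.22
Leg 2 (134°, 1017 m): east 1017 sin 134° = 731.57, north 1017 cos 134° = -706.47
Leg 3 (242°, 891 m): east 891 sin 242° = -786.71, north 891 cos 242° = -418.30
Leg 4 (212°, 343 m): east 343 sin 212° = -181.76, north 343 cos 212° = -290.88
Net displacement: 2750.11 east, 172.58 north. Direction back to start is (-2750.11, -172.58): bearing = atan2(-2750.11, -172.58) mod 360° = 266.41° ≈ 266°.

266°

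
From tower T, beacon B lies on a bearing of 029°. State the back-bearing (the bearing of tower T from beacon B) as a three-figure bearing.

209°

Back-bearing = 029° + 180° = 209°.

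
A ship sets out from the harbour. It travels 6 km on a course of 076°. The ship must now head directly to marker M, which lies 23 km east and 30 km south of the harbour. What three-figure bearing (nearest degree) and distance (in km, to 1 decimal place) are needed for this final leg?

Leg 1 (076°, 6 km): east 6 sin 76° = 5.82, north 6 cos 76° = 1.45
Current position: (5.82, 1.45). Target: (23, -30). Remaining: Δeast = 17.18, Δnorth = -31.45.
Bearing = atan2(17.18, -31.45) mod 360° = 151.36°; distance = √((17.18)² + (-31.45)²) = 35.837 km.

151°, 35.8 km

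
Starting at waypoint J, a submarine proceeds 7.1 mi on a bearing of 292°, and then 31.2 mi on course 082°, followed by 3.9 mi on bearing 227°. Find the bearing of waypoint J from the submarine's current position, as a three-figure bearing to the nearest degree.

259°

Leg 1 (292°, 7.1 mi): east 7.1 sin 292° = -6.58, north 7.1 cos 292° = 2.66
Leg 2 (082°, 31.2 mi): east 31.2 sin 82° = 30.90, north 31.2 cos 82° = 4.34
Leg 3 (227°, 3.9 mi): east 3.9 sin 227° = -2.85, north 3.9 cos 227° = -2.66
Net displacement: 21.46 east, 4.34 north. Direction back to start is (-21.46, -4.34): bearing = atan2(-21.46, -4.34) mod 360° = 258.56° ≈ 259°.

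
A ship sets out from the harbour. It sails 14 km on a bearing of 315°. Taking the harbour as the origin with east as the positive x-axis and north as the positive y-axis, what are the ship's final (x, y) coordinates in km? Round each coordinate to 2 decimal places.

Leg 1 (315°, 14 km): east 14 sin 315° = -9.90, north 14 cos 315° = 9.90
Summing: -9.90 km east, 9.90 km north → (-9.90, 9.90).

(-9.90, 9.90)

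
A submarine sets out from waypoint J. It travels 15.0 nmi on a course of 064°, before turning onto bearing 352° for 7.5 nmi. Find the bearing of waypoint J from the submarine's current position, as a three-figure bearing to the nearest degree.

222°

Leg 1 (064°, 15.0 nmi): east 15.0 sin 64° = 13.48, north 15.0 cos 64° = 6.58
Leg 2 (352°, 7.5 nmi): east 7.5 sin 352° = -1.04, north 7.5 cos 352° = 7.43
Net displacement: 12.44 east, 14.00 north. Direction back to start is (-12.44, -14.00): bearing = atan2(-12.44, -14.00) mod 360° = 221.61° ≈ 222°.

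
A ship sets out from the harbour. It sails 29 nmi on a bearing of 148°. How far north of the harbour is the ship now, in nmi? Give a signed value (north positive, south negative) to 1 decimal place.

Leg 1 (148°, 29 nmi): east 29 sin 148° = 15.37, north 29 cos 148° = -24.59
Net north component: -24.59 nmi.

-24.6 nmi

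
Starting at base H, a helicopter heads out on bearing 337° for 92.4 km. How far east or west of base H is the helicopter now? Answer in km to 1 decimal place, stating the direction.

36.1 km west

Leg 1 (337°, 92.4 km): east 92.4 sin 337° = -36.10, north 92.4 cos 337° = 85.05
Net east component: -36.10 km.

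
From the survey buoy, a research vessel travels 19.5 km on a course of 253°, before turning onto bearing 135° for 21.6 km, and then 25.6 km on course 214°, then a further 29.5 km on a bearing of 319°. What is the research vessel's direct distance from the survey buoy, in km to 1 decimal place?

42.1 km

Leg 1 (253°, 19.5 km): east 19.5 sin 253° = -18.65, north 19.5 cos 253° = -5.70
Leg 2 (135°, 21.6 km): east 21.6 sin 135° = 15.27, north 21.6 cos 135° = -15.27
Leg 3 (214°, 25.6 km): east 25.6 sin 214° = -14.32, north 25.6 cos 214° = -21.22
Leg 4 (319°, 29.5 km): east 29.5 sin 319° = -19.35, north 29.5 cos 319° = 22.26
Net: -37.04 east, -19.93 north. Distance = √((-37.04)² + (-19.93)²) = 42.067 km.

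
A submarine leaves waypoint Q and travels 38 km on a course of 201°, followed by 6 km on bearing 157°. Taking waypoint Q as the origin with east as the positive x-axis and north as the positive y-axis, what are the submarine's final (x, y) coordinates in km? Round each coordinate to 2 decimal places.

(-11.27, -41.00)

Leg 1 (201°, 38 km): east 38 sin 201° = -13.62, north 38 cos 201° = -35.48
Leg 2 (157°, 6 km): east 6 sin 157° = 2.34, north 6 cos 157° = -5.52
Summing: -11.27 km east, -41.00 km north → (-11.27, -41.00).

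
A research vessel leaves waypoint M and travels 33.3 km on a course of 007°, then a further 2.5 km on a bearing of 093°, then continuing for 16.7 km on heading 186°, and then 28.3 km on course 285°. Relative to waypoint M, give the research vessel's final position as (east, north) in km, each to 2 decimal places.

(-22.53, 23.64)

Leg 1 (007°, 33.3 km): east 33.3 sin 7° = 4.06, north 33.3 cos 7° = 33.05
Leg 2 (093°, 2.5 km): east 2.5 sin 93° = 2.50, north 2.5 cos 93° = -0.13
Leg 3 (186°, 16.7 km): east 16.7 sin 186° = -1.75, north 16.7 cos 186° = -16.61
Leg 4 (285°, 28.3 km): east 28.3 sin 285° = -27.34, north 28.3 cos 285° = 7.32
Summing: -22.53 km east, 23.64 km north → (-22.53, 23.64).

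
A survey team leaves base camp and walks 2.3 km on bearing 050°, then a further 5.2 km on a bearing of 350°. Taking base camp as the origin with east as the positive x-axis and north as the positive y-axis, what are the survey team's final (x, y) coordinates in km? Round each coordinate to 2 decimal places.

(0.86, 6.60)

Leg 1 (050°, 2.3 km): east 2.3 sin 50° = 1.76, north 2.3 cos 50° = 1.48
Leg 2 (350°, 5.2 km): east 5.2 sin 350° = -0.90, north 5.2 cos 350° = 5.12
Summing: 0.86 km east, 6.60 km north → (0.86, 6.60).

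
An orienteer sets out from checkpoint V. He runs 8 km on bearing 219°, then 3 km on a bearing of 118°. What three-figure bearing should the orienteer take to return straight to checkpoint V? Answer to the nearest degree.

017°

Leg 1 (219°, 8 km): east 8 sin 219° = -5.03, north 8 cos 219° = -6.22
Leg 2 (118°, 3 km): east 3 sin 118° = 2.65, north 3 cos 118° = -1.41
Net displacement: -2.39 east, -7.63 north. Direction back to start is (2.39, 7.63): bearing = atan2(2.39, 7.63) mod 360° = 17.37° ≈ 017°.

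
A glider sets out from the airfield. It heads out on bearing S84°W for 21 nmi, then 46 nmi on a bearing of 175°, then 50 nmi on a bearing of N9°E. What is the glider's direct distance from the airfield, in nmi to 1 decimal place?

Leg 1 (S84°W, 21 nmi): east 21 sin 264° = -20.88, north 21 cos 264° = -2.20
Leg 2 (175°, 46 nmi): east 46 sin 175° = 4.01, north 46 cos 175° = -45.82
Leg 3 (N9°E, 50 nmi): east 50 sin 9° = 7.82, north 50 cos 9° = 49.38
Net: -9.05 east, 1.36 north. Distance = √((-9.05)² + (1.36)²) = 9.156 nmi.

9.2 nmi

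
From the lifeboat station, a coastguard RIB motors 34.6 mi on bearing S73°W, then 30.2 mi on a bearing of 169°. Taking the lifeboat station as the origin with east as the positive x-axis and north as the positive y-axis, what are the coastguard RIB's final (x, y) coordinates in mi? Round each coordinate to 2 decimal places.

(-27.33, -39.76)

Leg 1 (S73°W, 34.6 mi): east 34.6 sin 253° = -33.09, north 34.6 cos 253° = -10.12
Leg 2 (169°, 30.2 mi): east 30.2 sin 169° = 5.76, north 30.2 cos 169° = -29.65
Summing: -27.33 mi east, -39.76 mi north → (-27.33, -39.76).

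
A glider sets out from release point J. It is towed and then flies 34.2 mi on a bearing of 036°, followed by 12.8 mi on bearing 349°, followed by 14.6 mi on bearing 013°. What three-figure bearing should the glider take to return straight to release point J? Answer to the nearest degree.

Leg 1 (036°, 34.2 mi): east 34.2 sin 36° = 20.10, north 34.2 cos 36° = 27.67
Leg 2 (349°, 12.8 mi): east 12.8 sin 349° = -2.44, north 12.8 cos 349° = 12.56
Leg 3 (013°, 14.6 mi): east 14.6 sin 13° = 3.28, north 14.6 cos 13° = 14.23
Net displacement: 20.94 east, 54.46 north. Direction back to start is (-20.94, -54.46): bearing = atan2(-20.94, -54.46) mod 360° = 201.04° ≈ 201°.

201°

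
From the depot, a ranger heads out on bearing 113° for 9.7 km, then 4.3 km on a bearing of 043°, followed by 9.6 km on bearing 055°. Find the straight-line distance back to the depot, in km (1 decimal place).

Leg 1 (113°, 9.7 km): east 9.7 sin 113° = 8.93, north 9.7 cos 113° = -3.79
Leg 2 (043°, 4.3 km): east 4.3 sin 43° = 2.93, north 4.3 cos 43° = 3.14
Leg 3 (055°, 9.6 km): east 9.6 sin 55° = 7.86, north 9.6 cos 55° = 5.51
Net: 19.73 east, 4.86 north. Distance = √((19.73)² + (4.86)²) = 20.315 km.

20.3 km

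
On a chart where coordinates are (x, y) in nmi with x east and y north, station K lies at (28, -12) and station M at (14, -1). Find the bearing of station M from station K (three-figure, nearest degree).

Δeast = 14 − 28 = -14.00; Δnorth = -1 − -12 = 11.00.
Bearing = atan2(Δeast, Δnorth) mod 360° = 308.16° ≈ 308°.

308°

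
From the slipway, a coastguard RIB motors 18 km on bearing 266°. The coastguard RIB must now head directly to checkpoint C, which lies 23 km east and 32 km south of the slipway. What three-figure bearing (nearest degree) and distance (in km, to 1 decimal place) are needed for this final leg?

127°, 51.2 km

Leg 1 (266°, 18 km): east 18 sin 266° = -17.96, north 18 cos 266° = -1.26
Current position: (-17.96, -1.26). Target: (23, -32). Remaining: Δeast = 40.96, Δnorth = -30.74.
Bearing = atan2(40.96, -30.74) mod 360° = 126.89°; distance = √((40.96)² + (-30.74)²) = 51.212 km.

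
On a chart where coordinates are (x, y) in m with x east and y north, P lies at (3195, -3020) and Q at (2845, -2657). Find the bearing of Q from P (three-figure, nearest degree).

316°

Δeast = 2845 − 3195 = -350.00; Δnorth = -2657 − -3020 = 363.00.
Bearing = atan2(Δeast, Δnorth) mod 360° = 316.04° ≈ 316°.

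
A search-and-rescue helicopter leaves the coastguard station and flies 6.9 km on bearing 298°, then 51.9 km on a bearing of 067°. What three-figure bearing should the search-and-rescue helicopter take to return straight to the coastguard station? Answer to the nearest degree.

241°

Leg 1 (298°, 6.9 km): east 6.9 sin 298° = -6.09, north 6.9 cos 298° = 3.24
Leg 2 (067°, 51.9 km): east 51.9 sin 67° = 47.77, north 51.9 cos 67° = 20.28
Net displacement: 41.68 east, 23.52 north. Direction back to start is (-41.68, -23.52): bearing = atan2(-41.68, -23.52) mod 360° = 240.57° ≈ 241°.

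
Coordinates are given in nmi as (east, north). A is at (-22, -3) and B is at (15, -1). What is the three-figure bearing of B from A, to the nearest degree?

087°

Δeast = 15 − -22 = 37.00; Δnorth = -1 − -3 = 2.00.
Bearing = atan2(Δeast, Δnorth) mod 360° = 86.91° ≈ 087°.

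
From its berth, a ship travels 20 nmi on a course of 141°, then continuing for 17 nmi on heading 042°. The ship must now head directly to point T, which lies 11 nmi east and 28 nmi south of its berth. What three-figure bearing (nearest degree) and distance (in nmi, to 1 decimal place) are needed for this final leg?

207°, 28.2 nmi

Leg 1 (141°, 20 nmi): east 20 sin 141° = 12.59, north 20 cos 141° = -15.54
Leg 2 (042°, 17 nmi): east 17 sin 42° = 11.38, north 17 cos 42° = 12.63
Current position: (23.96, -2.91). Target: (11, -28). Remaining: Δeast = -12.96, Δnorth = -25.09.
Bearing = atan2(-12.96, -25.09) mod 360° = 207.32°; distance = √((-12.96)² + (-25.09)²) = 28.241 nmi.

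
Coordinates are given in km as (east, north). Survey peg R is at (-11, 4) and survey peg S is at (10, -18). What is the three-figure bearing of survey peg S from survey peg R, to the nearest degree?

136°

Δeast = 10 − -11 = 21.00; Δnorth = -18 − 4 = -22.00.
Bearing = atan2(Δeast, Δnorth) mod 360° = 136.33° ≈ 136°.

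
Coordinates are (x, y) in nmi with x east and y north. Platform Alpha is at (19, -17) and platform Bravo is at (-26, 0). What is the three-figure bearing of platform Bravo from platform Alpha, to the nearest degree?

291°

Δeast = -26 − 19 = -45.00; Δnorth = 0 − -17 = 17.00.
Bearing = atan2(Δeast, Δnorth) mod 360° = 290.70° ≈ 291°.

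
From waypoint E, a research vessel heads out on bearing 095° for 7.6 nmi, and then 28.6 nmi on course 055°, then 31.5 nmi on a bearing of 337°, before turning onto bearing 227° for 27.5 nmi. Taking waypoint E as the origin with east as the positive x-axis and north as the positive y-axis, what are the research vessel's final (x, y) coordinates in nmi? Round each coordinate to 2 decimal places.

Leg 1 (095°, 7.6 nmi): east 7.6 sin 95° = 7.57, north 7.6 cos 95° = -0.66
Leg 2 (055°, 28.6 nmi): east 28.6 sin 55° = 23.43, north 28.6 cos 55° = 16.40
Leg 3 (337°, 31.5 nmi): east 31.5 sin 337° = -12.31, north 31.5 cos 337° = 29.00
Leg 4 (227°, 27.5 nmi): east 27.5 sin 227° = -20.11, north 27.5 cos 227° = -18.75
Summing: -1.42 nmi east, 25.98 nmi north → (-1.42, 25.98).

(-1.42, 25.98)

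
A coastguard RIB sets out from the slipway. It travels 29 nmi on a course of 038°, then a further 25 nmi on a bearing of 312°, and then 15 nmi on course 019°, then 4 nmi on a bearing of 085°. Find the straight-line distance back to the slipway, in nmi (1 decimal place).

54.7 nmi

Leg 1 (038°, 29 nmi): east 29 sin 38° = 17.85, north 29 cos 38° = 22.85
Leg 2 (312°, 25 nmi): east 25 sin 312° = -18.58, north 25 cos 312° = 16.73
Leg 3 (019°, 15 nmi): east 15 sin 19° = 4.88, north 15 cos 19° = 14.18
Leg 4 (085°, 4 nmi): east 4 sin 85° = 3.98, north 4 cos 85° = 0.35
Net: 8.14 east, 54.11 north. Distance = √((8.14)² + (54.11)²) = 54.721 nmi.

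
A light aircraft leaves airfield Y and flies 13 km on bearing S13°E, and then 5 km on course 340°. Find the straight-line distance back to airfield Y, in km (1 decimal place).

Leg 1 (S13°E, 13 km): east 13 sin 167° = 2.92, north 13 cos 167° = -12.67
Leg 2 (340°, 5 km): east 5 sin 340° = -1.71, north 5 cos 340° = 4.70
Net: 1.21 east, -7.97 north. Distance = √((1.21)² + (-7.97)²) = 8.060 km.

8.1 km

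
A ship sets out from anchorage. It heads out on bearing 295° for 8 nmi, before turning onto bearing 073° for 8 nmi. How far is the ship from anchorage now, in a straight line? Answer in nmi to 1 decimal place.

5.7 nmi

Leg 1 (295°, 8 nmi): east 8 sin 295° = -7.25, north 8 cos 295° = 3.38
Leg 2 (073°, 8 nmi): east 8 sin 73° = 7.65, north 8 cos 73° = 2.34
Net: 0.40 east, 5.72 north. Distance = √((0.40)² + (5.72)²) = 5.734 nmi.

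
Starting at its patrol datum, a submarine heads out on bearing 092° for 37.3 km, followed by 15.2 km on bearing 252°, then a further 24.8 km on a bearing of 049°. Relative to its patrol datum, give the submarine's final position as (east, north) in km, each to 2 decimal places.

Leg 1 (092°, 37.3 km): east 37.3 sin 92° = 37.28, north 37.3 cos 92° = -1.30
Leg 2 (252°, 15.2 km): east 15.2 sin 252° = -14.46, north 15.2 cos 252° = -4.70
Leg 3 (049°, 24.8 km): east 24.8 sin 49° = 18.72, north 24.8 cos 49° = 16.27
Summing: 41.54 km east, 10.27 km north → (41.54, 10.27).

(41.54, 10.27)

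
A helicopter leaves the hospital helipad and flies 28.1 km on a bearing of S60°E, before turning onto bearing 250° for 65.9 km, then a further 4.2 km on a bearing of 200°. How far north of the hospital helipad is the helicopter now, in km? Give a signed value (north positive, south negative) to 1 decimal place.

Leg 1 (S60°E, 28.1 km): east 28.1 sin 120° = 24.34, north 28.1 cos 120° = -14.05
Leg 2 (250°, 65.9 km): east 65.9 sin 250° = -61.93, north 65.9 cos 250° = -22.54
Leg 3 (200°, 4.2 km): east 4.2 sin 200° = -1.44, north 4.2 cos 200° = -3.95
Net north component: -40.54 km.

-40.5 km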